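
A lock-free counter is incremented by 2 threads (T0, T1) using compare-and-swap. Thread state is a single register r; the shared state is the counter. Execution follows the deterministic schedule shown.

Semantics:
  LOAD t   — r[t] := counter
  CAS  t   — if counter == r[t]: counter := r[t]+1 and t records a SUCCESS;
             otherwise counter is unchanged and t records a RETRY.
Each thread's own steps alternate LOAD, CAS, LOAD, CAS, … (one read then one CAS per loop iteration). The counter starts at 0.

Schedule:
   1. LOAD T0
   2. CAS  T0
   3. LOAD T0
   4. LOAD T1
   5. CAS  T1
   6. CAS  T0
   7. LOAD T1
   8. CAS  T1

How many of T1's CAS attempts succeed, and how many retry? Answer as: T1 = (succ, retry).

T1 = (2, 0)

#1 T0 reads 0
#2 T0 CAS(0→1) writes; counter now 1
#3 T0 reads 1
#4 T1 reads 1
#5 T1 CAS(1→2) writes; counter now 2
#6 T0 CAS(1→2) fails; counter now 2
#7 T1 reads 2
#8 T1 CAS(2→3) writes; counter now 3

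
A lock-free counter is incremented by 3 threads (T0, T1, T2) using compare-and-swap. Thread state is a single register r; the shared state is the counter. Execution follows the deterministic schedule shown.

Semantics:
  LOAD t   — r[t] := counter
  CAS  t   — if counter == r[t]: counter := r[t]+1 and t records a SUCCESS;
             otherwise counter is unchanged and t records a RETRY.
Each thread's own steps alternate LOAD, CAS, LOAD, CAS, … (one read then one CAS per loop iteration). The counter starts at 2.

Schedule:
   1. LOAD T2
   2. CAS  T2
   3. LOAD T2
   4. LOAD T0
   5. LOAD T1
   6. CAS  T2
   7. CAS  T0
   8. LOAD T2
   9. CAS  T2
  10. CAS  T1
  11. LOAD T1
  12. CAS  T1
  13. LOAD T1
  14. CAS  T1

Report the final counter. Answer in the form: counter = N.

[1] T2.load  rd  (counter 2, T2.r 2)
[2] T2.cas  hit  (counter 3, T2.r 2)
[3] T2.load  rd  (counter 3, T2.r 3)
[4] T0.load  rd  (counter 3, T0.r 3)
[5] T1.load  rd  (counter 3, T1.r 3)
[6] T2.cas  hit  (counter 4, T2.r 3)
[7] T0.cas  miss  (counter 4, T0.r 3)
[8] T2.load  rd  (counter 4, T2.r 4)
[9] T2.cas  hit  (counter 5, T2.r 4)
[10] T1.cas  miss  (counter 5, T1.r 3)
[11] T1.load  rd  (counter 5, T1.r 5)
[12] T1.cas  hit  (counter 6, T1.r 5)
[13] T1.load  rd  (counter 6, T1.r 6)
[14] T1.cas  hit  (counter 7, T1.r 6)

counter = 7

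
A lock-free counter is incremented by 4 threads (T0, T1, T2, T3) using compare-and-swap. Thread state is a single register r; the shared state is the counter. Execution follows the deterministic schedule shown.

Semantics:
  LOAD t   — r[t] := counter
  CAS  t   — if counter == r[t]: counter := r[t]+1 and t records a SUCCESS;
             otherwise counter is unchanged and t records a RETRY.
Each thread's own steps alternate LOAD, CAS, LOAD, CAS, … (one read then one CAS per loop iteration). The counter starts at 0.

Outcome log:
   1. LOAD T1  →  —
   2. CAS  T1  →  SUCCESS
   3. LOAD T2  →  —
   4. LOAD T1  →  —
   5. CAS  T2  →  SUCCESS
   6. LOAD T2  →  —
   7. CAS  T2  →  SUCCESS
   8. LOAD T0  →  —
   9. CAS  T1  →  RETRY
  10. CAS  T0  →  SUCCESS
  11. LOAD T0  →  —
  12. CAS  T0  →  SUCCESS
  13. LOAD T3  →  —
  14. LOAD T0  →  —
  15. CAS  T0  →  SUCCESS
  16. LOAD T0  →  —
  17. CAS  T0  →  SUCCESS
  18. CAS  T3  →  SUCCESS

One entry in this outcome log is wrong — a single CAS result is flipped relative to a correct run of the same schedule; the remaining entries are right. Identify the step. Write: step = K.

Re-executing:
T1 LOAD — after: cnt=0, r=0 — load
T1 CAS — after: cnt=1, r=0 — ok
T2 LOAD — after: cnt=1, r=1 — load
T1 LOAD — after: cnt=1, r=1 — load
T2 CAS — after: cnt=2, r=1 — ok
T2 LOAD — after: cnt=2, r=2 — load
T2 CAS — after: cnt=3, r=2 — ok
T0 LOAD — after: cnt=3, r=3 — load
T1 CAS — after: cnt=3, r=1 — retry
T0 CAS — after: cnt=4, r=3 — ok
T0 LOAD — after: cnt=4, r=4 — load
T0 CAS — after: cnt=5, r=4 — ok
T3 LOAD — after: cnt=5, r=5 — load
T0 LOAD — after: cnt=5, r=5 — load
T0 CAS — after: cnt=6, r=5 — ok
T0 LOAD — after: cnt=6, r=6 — load
T0 CAS — after: cnt=7, r=6 — ok
T3 CAS — after: cnt=7, r=5 — retry
Flip is step 18.

step = 18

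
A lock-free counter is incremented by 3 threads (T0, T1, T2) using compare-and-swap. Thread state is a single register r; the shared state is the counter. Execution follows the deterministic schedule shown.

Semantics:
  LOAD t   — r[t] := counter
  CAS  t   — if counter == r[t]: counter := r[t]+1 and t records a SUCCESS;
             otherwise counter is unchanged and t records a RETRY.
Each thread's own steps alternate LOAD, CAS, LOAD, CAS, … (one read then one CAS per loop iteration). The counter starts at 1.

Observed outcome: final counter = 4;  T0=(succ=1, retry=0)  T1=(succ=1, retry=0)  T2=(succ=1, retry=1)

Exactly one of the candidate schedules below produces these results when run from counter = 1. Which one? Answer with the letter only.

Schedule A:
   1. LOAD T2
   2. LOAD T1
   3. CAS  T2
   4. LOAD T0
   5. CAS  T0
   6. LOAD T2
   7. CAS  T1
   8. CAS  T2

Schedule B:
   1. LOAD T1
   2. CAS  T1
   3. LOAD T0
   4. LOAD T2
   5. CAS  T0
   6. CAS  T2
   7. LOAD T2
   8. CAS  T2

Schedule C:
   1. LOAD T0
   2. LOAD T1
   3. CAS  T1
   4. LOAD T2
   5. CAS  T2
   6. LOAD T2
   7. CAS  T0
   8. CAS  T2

Run B:
#1 T1 reads 1
#2 T1 CAS(1→2) writes; counter now 2
#3 T0 reads 2
#4 T2 reads 2
#5 T0 CAS(2→3) writes; counter now 3
#6 T2 CAS(2→3) fails; counter now 3
#7 T2 reads 3
#8 T2 CAS(3→4) writes; counter now 4

B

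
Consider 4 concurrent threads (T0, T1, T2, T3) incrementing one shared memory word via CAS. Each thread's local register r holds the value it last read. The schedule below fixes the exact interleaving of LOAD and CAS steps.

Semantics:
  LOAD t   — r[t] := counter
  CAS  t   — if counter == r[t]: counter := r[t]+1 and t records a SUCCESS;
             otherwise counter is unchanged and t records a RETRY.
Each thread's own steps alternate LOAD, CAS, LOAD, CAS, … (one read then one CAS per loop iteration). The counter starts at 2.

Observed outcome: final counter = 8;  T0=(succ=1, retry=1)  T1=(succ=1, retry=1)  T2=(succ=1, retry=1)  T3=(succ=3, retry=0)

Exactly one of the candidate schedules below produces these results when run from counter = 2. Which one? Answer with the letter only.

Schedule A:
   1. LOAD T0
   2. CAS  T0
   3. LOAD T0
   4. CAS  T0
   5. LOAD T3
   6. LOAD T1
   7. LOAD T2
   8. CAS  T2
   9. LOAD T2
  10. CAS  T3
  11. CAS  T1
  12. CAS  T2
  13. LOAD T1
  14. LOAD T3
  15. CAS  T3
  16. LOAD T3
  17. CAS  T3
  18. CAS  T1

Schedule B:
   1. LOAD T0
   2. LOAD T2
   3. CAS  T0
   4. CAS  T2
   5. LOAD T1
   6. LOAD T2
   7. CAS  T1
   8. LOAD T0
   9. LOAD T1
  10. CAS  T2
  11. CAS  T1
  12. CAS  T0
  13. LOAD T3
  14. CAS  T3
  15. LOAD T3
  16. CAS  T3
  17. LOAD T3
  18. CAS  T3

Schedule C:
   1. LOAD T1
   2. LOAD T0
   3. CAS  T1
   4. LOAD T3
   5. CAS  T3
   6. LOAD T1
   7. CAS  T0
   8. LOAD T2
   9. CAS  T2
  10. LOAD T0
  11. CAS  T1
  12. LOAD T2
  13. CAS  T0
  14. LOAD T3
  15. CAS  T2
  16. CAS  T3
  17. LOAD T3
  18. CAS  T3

Tracing schedule C:
1. LOAD T1 → mem=2 r[T1]=2 [LOAD]
2. LOAD T0 → mem=2 r[T0]=2 [LOAD]
3. CAS T1 → mem=3 r[T1]=2 [OK]
4. LOAD T3 → mem=3 r[T3]=3 [LOAD]
5. CAS T3 → mem=4 r[T3]=3 [OK]
6. LOAD T1 → mem=4 r[T1]=4 [LOAD]
7. CAS T0 → mem=4 r[T0]=2 [RETRY]
8. LOAD T2 → mem=4 r[T2]=4 [LOAD]
9. CAS T2 → mem=5 r[T2]=4 [OK]
10. LOAD T0 → mem=5 r[T0]=5 [LOAD]
11. CAS T1 → mem=5 r[T1]=4 [RETRY]
12. LOAD T2 → mem=5 r[T2]=5 [LOAD]
13. CAS T0 → mem=6 r[T0]=5 [OK]
14. LOAD T3 → mem=6 r[T3]=6 [LOAD]
15. CAS T2 → mem=6 r[T2]=5 [RETRY]
16. CAS T3 → mem=7 r[T3]=6 [OK]
17. LOAD T3 → mem=7 r[T3]=7 [LOAD]
18. CAS T3 → mem=8 r[T3]=7 [OK]

C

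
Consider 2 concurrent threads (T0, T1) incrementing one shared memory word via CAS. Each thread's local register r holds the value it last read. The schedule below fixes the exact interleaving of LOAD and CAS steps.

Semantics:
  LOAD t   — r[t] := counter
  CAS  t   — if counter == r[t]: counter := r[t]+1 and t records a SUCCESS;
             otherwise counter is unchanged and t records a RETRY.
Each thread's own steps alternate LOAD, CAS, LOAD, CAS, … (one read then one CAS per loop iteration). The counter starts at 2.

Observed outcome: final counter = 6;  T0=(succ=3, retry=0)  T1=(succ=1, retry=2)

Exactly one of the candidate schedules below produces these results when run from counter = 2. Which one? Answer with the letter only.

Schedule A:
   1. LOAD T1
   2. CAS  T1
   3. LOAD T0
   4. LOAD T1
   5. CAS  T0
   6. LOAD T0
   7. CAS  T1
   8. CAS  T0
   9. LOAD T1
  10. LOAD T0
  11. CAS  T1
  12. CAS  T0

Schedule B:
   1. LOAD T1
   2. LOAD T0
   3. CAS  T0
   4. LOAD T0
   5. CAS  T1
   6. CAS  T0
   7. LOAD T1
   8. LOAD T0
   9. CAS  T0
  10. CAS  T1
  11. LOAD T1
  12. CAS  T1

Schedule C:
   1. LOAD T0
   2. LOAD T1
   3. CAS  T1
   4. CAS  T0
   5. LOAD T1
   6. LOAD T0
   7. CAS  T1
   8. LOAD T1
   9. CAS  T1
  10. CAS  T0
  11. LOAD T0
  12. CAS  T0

Tracing schedule B:
step 1: T1 LOAD ⇒ load; ctr=2 reg=2
step 2: T0 LOAD ⇒ load; ctr=2 reg=2
step 3: T0 CAS ⇒ ok; ctr=3 reg=2
step 4: T0 LOAD ⇒ load; ctr=3 reg=3
step 5: T1 CAS ⇒ retry; ctr=3 reg=2
step 6: T0 CAS ⇒ ok; ctr=4 reg=3
step 7: T1 LOAD ⇒ load; ctr=4 reg=4
step 8: T0 LOAD ⇒ load; ctr=4 reg=4
step 9: T0 CAS ⇒ ok; ctr=5 reg=4
step 10: T1 CAS ⇒ retry; ctr=5 reg=4
step 11: T1 LOAD ⇒ load; ctr=5 reg=5
step 12: T1 CAS ⇒ ok; ctr=6 reg=5

B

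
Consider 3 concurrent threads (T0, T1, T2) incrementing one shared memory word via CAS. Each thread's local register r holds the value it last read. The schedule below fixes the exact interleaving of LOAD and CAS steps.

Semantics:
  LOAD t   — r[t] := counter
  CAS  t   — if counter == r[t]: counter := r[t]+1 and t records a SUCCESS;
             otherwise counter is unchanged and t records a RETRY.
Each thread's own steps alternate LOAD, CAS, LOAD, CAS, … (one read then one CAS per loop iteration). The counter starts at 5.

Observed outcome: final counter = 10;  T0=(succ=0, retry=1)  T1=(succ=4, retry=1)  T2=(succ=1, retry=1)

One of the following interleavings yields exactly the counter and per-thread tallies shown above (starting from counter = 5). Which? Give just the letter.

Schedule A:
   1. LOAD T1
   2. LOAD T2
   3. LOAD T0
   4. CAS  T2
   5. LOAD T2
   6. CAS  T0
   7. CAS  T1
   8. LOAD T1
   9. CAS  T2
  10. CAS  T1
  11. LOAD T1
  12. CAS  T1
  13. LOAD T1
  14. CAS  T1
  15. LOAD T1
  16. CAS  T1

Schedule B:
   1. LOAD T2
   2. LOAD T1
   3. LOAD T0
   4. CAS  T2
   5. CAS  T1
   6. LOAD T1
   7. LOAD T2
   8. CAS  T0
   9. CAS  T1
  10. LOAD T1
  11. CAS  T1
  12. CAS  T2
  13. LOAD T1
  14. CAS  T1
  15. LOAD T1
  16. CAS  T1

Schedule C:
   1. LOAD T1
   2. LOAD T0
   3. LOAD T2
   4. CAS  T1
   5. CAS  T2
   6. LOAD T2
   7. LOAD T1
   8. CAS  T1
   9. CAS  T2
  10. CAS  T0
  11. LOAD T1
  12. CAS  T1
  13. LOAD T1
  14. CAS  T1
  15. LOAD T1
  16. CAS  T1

Run B:
[1] T2.load  rd  (counter 5, T2.r 5)
[2] T1.load  rd  (counter 5, T1.r 5)
[3] T0.load  rd  (counter 5, T0.r 5)
[4] T2.cas  hit  (counter 6, T2.r 5)
[5] T1.cas  miss  (counter 6, T1.r 5)
[6] T1.load  rd  (counter 6, T1.r 6)
[7] T2.load  rd  (counter 6, T2.r 6)
[8] T0.cas  miss  (counter 6, T0.r 5)
[9] T1.cas  hit  (counter 7, T1.r 6)
[10] T1.load  rd  (counter 7, T1.r 7)
[11] T1.cas  hit  (counter 8, T1.r 7)
[12] T2.cas  miss  (counter 8, T2.r 6)
[13] T1.load  rd  (counter 8, T1.r 8)
[14] T1.cas  hit  (counter 9, T1.r 8)
[15] T1.load  rd  (counter 9, T1.r 9)
[16] T1.cas  hit  (counter 10, T1.r 9)

B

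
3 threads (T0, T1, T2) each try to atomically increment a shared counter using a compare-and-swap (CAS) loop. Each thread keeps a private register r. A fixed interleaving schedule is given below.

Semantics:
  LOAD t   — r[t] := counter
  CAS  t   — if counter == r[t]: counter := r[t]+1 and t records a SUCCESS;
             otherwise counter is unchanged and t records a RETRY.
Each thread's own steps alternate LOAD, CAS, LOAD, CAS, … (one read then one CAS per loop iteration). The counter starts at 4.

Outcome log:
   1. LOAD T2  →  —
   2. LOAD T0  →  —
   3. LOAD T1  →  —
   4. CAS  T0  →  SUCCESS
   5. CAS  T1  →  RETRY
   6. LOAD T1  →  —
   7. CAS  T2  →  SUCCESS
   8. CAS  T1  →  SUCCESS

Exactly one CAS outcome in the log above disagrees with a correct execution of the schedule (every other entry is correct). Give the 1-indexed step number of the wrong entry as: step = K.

step = 7

Re-executing:
step 1: T2 LOAD ⇒ load; ctr=4 reg=4
step 2: T0 LOAD ⇒ load; ctr=4 reg=4
step 3: T1 LOAD ⇒ load; ctr=4 reg=4
step 4: T0 CAS ⇒ ok; ctr=5 reg=4
step 5: T1 CAS ⇒ retry; ctr=5 reg=4
step 6: T1 LOAD ⇒ load; ctr=5 reg=5
step 7: T2 CAS ⇒ retry; ctr=5 reg=4
step 8: T1 CAS ⇒ ok; ctr=6 reg=5
Flip is step 7.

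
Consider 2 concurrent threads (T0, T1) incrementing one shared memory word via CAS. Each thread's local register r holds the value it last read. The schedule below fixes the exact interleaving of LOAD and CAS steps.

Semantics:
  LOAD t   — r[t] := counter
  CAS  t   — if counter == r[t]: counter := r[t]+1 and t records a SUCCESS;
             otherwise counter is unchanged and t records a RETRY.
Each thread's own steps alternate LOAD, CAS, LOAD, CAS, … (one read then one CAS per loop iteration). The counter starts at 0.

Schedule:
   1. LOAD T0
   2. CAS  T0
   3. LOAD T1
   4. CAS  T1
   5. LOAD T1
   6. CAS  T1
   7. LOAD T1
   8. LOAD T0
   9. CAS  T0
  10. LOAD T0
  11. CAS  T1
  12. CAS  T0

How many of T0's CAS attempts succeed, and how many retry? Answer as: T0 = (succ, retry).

T0 LOAD — after: cnt=0, r=0 — load
T0 CAS — after: cnt=1, r=0 — ok
T1 LOAD — after: cnt=1, r=1 — load
T1 CAS — after: cnt=2, r=1 — ok
T1 LOAD — after: cnt=2, r=2 — load
T1 CAS — after: cnt=3, r=2 — ok
T1 LOAD — after: cnt=3, r=3 — load
T0 LOAD — after: cnt=3, r=3 — load
T0 CAS — after: cnt=4, r=3 — ok
T0 LOAD — after: cnt=4, r=4 — load
T1 CAS — after: cnt=4, r=3 — retry
T0 CAS — after: cnt=5, r=4 — ok

T0 = (3, 0)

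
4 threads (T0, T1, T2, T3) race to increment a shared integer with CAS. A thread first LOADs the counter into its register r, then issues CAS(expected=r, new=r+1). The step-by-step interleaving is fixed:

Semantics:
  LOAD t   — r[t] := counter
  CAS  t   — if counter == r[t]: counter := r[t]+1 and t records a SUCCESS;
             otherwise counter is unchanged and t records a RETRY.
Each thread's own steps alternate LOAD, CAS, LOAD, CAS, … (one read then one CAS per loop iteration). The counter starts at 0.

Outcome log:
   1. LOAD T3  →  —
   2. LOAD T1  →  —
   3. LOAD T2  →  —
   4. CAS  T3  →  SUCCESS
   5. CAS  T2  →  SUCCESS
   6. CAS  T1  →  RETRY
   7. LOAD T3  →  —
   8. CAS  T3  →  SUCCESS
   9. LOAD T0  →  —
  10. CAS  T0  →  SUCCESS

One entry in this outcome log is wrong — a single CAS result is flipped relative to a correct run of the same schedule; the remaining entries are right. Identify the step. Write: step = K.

step = 5

Correct run:
#1 T3 reads 0
#2 T1 reads 0
#3 T2 reads 0
#4 T3 CAS(0→1) writes; counter now 1
#5 T2 CAS(0→1) fails; counter now 1
#6 T1 CAS(0→1) fails; counter now 1
#7 T3 reads 1
#8 T3 CAS(1→2) writes; counter now 2
#9 T0 reads 2
#10 T0 CAS(2→3) writes; counter now 3
Mismatch at 5.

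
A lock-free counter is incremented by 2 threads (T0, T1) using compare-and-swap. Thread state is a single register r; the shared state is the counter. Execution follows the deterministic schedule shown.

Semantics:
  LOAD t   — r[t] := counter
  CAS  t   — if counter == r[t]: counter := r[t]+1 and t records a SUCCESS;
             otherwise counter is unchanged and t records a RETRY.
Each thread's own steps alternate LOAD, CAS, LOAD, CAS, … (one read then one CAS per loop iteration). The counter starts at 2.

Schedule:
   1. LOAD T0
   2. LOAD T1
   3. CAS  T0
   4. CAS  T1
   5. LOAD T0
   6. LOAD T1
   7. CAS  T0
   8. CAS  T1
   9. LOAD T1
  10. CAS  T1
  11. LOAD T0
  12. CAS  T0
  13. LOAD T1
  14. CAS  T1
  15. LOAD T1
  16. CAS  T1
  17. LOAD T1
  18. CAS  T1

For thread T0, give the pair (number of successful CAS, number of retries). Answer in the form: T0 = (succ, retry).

T0 = (3, 0)

[1] T0.load  rd  (counter 2, T0.r 2)
[2] T1.load  rd  (counter 2, T1.r 2)
[3] T0.cas  hit  (counter 3, T0.r 2)
[4] T1.cas  miss  (counter 3, T1.r 2)
[5] T0.load  rd  (counter 3, T0.r 3)
[6] T1.load  rd  (counter 3, T1.r 3)
[7] T0.cas  hit  (counter 4, T0.r 3)
[8] T1.cas  miss  (counter 4, T1.r 3)
[9] T1.load  rd  (counter 4, T1.r 4)
[10] T1.cas  hit  (counter 5, T1.r 4)
[11] T0.load  rd  (counter 5, T0.r 5)
[12] T0.cas  hit  (counter 6, T0.r 5)
[13] T1.load  rd  (counter 6, T1.r 6)
[14] T1.cas  hit  (counter 7, T1.r 6)
[15] T1.load  rd  (counter 7, T1.r 7)
[16] T1.cas  hit  (counter 8, T1.r 7)
[17] T1.load  rd  (counter 8, T1.r 8)
[18] T1.cas  hit  (counter 9, T1.r 8)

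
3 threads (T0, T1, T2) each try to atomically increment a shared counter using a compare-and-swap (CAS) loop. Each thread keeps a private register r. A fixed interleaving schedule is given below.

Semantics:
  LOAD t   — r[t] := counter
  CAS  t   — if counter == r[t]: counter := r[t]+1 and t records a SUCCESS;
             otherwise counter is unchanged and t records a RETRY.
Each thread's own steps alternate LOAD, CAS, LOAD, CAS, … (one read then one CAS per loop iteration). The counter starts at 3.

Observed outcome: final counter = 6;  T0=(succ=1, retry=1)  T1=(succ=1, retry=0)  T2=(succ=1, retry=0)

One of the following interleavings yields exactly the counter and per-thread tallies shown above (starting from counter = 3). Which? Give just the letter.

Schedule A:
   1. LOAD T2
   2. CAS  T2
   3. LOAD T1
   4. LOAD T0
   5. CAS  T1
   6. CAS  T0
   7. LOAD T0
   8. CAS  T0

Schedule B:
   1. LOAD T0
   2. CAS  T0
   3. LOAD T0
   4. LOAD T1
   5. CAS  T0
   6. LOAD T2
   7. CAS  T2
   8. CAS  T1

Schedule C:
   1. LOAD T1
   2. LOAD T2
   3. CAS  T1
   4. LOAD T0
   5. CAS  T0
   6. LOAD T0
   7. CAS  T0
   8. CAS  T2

Simulating candidate A:
[1] T2.load  rd  (counter 3, T2.r 3)
[2] T2.cas  hit  (counter 4, T2.r 3)
[3] T1.load  rd  (counter 4, T1.r 4)
[4] T0.load  rd  (counter 4, T0.r 4)
[5] T1.cas  hit  (counter 5, T1.r 4)
[6] T0.cas  miss  (counter 5, T0.r 4)
[7] T0.load  rd  (counter 5, T0.r 5)
[8] T0.cas  hit  (counter 6, T0.r 5)

A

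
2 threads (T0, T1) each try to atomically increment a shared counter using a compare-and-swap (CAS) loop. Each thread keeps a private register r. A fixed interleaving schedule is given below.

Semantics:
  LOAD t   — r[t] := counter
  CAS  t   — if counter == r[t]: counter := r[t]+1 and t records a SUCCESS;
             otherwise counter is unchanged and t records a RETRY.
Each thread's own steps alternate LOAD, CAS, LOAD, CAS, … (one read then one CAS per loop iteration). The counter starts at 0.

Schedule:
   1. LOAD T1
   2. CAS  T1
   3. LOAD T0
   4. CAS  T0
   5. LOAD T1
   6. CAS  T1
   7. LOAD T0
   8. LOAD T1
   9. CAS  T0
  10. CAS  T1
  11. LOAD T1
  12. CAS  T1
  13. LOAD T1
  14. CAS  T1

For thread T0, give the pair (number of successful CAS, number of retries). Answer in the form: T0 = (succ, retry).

T0 = (2, 0)

   1) LOAD T1:  M=0  r_T1=0
   2) CAS  T1:  M=1  r_T1=0 ✓
   3) LOAD T0:  M=1  r_T0=1
   4) CAS  T0:  M=2  r_T0=1 ✓
   5) LOAD T1:  M=2  r_T1=2
   6) CAS  T1:  M=3  r_T1=2 ✓
   7) LOAD T0:  M=3  r_T0=3
   8) LOAD T1:  M=3  r_T1=3
   9) CAS  T0:  M=4  r_T0=3 ✓
  10) CAS  T1:  M=4  r_T1=3 ✗
  11) LOAD T1:  M=4  r_T1=4
  12) CAS  T1:  M=5  r_T1=4 ✓
  13) LOAD T1:  M=5  r_T1=5
  14) CAS  T1:  M=6  r_T1=5 ✓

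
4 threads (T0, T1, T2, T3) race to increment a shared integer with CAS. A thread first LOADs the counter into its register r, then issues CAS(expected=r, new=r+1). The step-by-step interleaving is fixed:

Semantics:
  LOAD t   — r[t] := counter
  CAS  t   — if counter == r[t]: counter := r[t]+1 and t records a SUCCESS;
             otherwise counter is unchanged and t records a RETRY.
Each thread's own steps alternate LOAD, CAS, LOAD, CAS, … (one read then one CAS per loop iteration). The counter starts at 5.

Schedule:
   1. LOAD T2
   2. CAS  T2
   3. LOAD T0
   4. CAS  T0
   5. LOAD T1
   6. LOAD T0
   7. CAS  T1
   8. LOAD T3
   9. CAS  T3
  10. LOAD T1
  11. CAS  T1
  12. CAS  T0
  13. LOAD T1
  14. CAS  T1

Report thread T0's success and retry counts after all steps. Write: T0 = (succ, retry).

T2 LOAD — after: cnt=5, r=5 — load
T2 CAS — after: cnt=6, r=5 — ok
T0 LOAD — after: cnt=6, r=6 — load
T0 CAS — after: cnt=7, r=6 — ok
T1 LOAD — after: cnt=7, r=7 — load
T0 LOAD — after: cnt=7, r=7 — load
T1 CAS — after: cnt=8, r=7 — ok
T3 LOAD — after: cnt=8, r=8 — load
T3 CAS — after: cnt=9, r=8 — ok
T1 LOAD — after: cnt=9, r=9 — load
T1 CAS — after: cnt=10, r=9 — ok
T0 CAS — after: cnt=10, r=7 — retry
T1 LOAD — after: cnt=10, r=10 — load
T1 CAS — after: cnt=11, r=10 — ok

T0 = (1, 1)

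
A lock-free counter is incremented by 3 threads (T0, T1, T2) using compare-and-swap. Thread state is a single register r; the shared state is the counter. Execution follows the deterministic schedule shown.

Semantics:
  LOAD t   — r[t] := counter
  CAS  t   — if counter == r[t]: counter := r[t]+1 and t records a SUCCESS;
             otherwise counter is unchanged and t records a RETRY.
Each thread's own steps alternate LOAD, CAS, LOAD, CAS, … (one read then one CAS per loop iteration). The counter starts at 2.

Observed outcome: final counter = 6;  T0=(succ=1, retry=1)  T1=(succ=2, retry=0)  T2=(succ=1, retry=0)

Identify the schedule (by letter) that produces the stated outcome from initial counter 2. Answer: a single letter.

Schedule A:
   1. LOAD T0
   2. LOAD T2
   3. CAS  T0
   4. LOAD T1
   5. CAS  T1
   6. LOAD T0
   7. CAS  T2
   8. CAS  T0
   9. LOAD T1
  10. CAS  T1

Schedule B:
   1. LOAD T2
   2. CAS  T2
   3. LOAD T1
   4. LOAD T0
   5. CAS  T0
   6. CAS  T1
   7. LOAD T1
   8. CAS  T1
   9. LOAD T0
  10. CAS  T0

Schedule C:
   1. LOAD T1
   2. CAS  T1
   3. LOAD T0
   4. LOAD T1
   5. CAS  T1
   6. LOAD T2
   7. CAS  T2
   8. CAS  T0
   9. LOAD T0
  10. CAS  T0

C

Run C:
T1 LOAD — after: cnt=2, r=2 — load
T1 CAS — after: cnt=3, r=2 — ok
T0 LOAD — after: cnt=3, r=3 — load
T1 LOAD — after: cnt=3, r=3 — load
T1 CAS — after: cnt=4, r=3 — ok
T2 LOAD — after: cnt=4, r=4 — load
T2 CAS — after: cnt=5, r=4 — ok
T0 CAS — after: cnt=5, r=3 — retry
T0 LOAD — after: cnt=5, r=5 — load
T0 CAS — after: cnt=6, r=5 — ok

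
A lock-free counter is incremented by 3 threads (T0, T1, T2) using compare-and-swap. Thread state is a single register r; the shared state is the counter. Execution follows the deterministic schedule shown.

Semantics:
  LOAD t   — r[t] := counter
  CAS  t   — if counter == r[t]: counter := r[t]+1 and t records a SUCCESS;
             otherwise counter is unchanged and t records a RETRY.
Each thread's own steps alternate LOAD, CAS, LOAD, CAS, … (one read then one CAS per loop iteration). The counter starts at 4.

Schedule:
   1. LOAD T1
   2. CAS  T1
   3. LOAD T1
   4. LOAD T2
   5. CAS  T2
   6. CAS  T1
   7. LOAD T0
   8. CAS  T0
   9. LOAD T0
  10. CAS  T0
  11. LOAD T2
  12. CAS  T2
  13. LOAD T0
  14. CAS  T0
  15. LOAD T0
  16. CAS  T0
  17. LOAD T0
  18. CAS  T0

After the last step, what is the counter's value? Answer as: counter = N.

[1] T1.load  rd  (counter 4, T1.r 4)
[2] T1.cas  hit  (counter 5, T1.r 4)
[3] T1.load  rd  (counter 5, T1.r 5)
[4] T2.load  rd  (counter 5, T2.r 5)
[5] T2.cas  hit  (counter 6, T2.r 5)
[6] T1.cas  miss  (counter 6, T1.r 5)
[7] T0.load  rd  (counter 6, T0.r 6)
[8] T0.cas  hit  (counter 7, T0.r 6)
[9] T0.load  rd  (counter 7, T0.r 7)
[10] T0.cas  hit  (counter 8, T0.r 7)
[11] T2.load  rd  (counter 8, T2.r 8)
[12] T2.cas  hit  (counter 9, T2.r 8)
[13] T0.load  rd  (counter 9, T0.r 9)
[14] T0.cas  hit  (counter 10, T0.r 9)
[15] T0.load  rd  (counter 10, T0.r 10)
[16] T0.cas  hit  (counter 11, T0.r 10)
[17] T0.load  rd  (counter 11, T0.r 11)
[18] T0.cas  hit  (counter 12, T0.r 11)

counter = 12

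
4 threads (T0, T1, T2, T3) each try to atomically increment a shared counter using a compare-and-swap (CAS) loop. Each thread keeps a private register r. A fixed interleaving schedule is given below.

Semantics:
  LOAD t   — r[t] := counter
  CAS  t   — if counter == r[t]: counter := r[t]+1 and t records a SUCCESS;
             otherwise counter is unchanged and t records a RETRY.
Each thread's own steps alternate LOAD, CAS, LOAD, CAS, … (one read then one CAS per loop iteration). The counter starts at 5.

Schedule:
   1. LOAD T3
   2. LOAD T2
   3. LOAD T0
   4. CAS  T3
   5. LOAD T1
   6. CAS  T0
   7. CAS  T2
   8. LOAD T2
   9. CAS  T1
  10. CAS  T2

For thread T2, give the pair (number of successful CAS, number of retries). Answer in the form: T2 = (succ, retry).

T3 LOAD — after: cnt=5, r=5 — load
T2 LOAD — after: cnt=5, r=5 — load
T0 LOAD — after: cnt=5, r=5 — load
T3 CAS — after: cnt=6, r=5 — ok
T1 LOAD — after: cnt=6, r=6 — load
T0 CAS — after: cnt=6, r=5 — retry
T2 CAS — after: cnt=6, r=5 — retry
T2 LOAD — after: cnt=6, r=6 — load
T1 CAS — after: cnt=7, r=6 — ok
T2 CAS — after: cnt=7, r=6 — retry

T2 = (0, 2)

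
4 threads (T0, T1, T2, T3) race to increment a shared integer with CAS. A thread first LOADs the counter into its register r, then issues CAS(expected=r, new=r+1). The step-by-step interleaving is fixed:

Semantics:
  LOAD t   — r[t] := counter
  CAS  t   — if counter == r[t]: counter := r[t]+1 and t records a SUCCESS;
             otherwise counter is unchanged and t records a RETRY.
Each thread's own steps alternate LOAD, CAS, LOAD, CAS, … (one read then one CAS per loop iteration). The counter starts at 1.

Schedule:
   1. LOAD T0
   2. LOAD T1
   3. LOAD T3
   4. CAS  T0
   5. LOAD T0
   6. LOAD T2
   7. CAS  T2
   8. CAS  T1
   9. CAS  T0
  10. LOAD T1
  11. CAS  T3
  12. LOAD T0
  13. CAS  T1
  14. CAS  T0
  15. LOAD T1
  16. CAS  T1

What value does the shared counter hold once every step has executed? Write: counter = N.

   1) LOAD T0:  M=1  r_T0=1
   2) LOAD T1:  M=1  r_T1=1
   3) LOAD T3:  M=1  r_T3=1
   4) CAS  T0:  M=2  r_T0=1 ✓
   5) LOAD T0:  M=2  r_T0=2
   6) LOAD T2:  M=2  r_T2=2
   7) CAS  T2:  M=3  r_T2=2 ✓
   8) CAS  T1:  M=3  r_T1=1 ✗
   9) CAS  T0:  M=3  r_T0=2 ✗
  10) LOAD T1:  M=3  r_T1=3
  11) CAS  T3:  M=3  r_T3=1 ✗
  12) LOAD T0:  M=3  r_T0=3
  13) CAS  T1:  M=4  r_T1=3 ✓
  14) CAS  T0:  M=4  r_T0=3 ✗
  15) LOAD T1:  M=4  r_T1=4
  16) CAS  T1:  M=5  r_T1=4 ✓

counter = 5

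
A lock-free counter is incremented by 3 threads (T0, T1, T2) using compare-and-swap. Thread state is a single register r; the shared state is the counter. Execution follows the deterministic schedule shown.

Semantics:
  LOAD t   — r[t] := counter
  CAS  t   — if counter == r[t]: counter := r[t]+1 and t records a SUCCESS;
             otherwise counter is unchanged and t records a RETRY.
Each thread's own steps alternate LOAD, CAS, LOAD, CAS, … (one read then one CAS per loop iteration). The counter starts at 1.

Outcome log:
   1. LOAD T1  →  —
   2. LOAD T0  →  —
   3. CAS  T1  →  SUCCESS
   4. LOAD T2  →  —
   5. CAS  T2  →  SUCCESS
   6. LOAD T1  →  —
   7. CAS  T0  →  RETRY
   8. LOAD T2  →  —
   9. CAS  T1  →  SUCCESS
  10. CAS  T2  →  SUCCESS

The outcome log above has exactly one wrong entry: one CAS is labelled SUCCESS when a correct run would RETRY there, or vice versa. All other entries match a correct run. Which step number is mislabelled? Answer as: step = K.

step = 10

Re-executing:
step 1: T1 LOAD ⇒ load; ctr=1 reg=1
step 2: T0 LOAD ⇒ load; ctr=1 reg=1
step 3: T1 CAS ⇒ ok; ctr=2 reg=1
step 4: T2 LOAD ⇒ load; ctr=2 reg=2
step 5: T2 CAS ⇒ ok; ctr=3 reg=2
step 6: T1 LOAD ⇒ load; ctr=3 reg=3
step 7: T0 CAS ⇒ retry; ctr=3 reg=1
step 8: T2 LOAD ⇒ load; ctr=3 reg=3
step 9: T1 CAS ⇒ ok; ctr=4 reg=3
step 10: T2 CAS ⇒ retry; ctr=4 reg=3
Mismatch at 10.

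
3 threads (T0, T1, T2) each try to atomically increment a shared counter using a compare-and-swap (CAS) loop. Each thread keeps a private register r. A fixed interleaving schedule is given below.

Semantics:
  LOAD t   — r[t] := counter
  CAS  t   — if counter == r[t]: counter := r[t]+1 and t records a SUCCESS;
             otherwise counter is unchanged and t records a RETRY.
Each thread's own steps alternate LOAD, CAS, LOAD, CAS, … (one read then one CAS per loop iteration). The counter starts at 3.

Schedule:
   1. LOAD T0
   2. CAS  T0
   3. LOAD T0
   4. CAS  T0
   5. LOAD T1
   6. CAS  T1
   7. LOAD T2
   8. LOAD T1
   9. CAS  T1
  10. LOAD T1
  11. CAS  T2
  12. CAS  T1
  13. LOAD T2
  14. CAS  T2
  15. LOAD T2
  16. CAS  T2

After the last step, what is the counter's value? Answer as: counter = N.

step 1: T0 LOAD ⇒ load; ctr=3 reg=3
step 2: T0 CAS ⇒ ok; ctr=4 reg=3
step 3: T0 LOAD ⇒ load; ctr=4 reg=4
step 4: T0 CAS ⇒ ok; ctr=5 reg=4
step 5: T1 LOAD ⇒ load; ctr=5 reg=5
step 6: T1 CAS ⇒ ok; ctr=6 reg=5
step 7: T2 LOAD ⇒ load; ctr=6 reg=6
step 8: T1 LOAD ⇒ load; ctr=6 reg=6
step 9: T1 CAS ⇒ ok; ctr=7 reg=6
step 10: T1 LOAD ⇒ load; ctr=7 reg=7
step 11: T2 CAS ⇒ retry; ctr=7 reg=6
step 12: T1 CAS ⇒ ok; ctr=8 reg=7
step 13: T2 LOAD ⇒ load; ctr=8 reg=8
step 14: T2 CAS ⇒ ok; ctr=9 reg=8
step 15: T2 LOAD ⇒ load; ctr=9 reg=9
step 16: T2 CAS ⇒ ok; ctr=10 reg=9

counter = 10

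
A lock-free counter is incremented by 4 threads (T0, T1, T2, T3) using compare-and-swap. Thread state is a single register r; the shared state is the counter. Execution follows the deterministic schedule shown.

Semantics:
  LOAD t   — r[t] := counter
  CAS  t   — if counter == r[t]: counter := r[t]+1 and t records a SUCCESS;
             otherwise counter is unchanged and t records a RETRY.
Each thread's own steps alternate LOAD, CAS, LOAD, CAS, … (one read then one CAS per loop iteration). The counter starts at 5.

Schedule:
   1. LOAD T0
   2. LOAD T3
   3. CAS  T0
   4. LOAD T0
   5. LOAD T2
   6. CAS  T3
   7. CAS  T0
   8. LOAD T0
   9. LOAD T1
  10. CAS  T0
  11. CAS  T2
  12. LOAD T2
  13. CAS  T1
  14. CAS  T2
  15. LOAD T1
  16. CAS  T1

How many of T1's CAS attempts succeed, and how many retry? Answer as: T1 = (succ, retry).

step 1: T0 LOAD ⇒ load; ctr=5 reg=5
step 2: T3 LOAD ⇒ load; ctr=5 reg=5
step 3: T0 CAS ⇒ ok; ctr=6 reg=5
step 4: T0 LOAD ⇒ load; ctr=6 reg=6
step 5: T2 LOAD ⇒ load; ctr=6 reg=6
step 6: T3 CAS ⇒ retry; ctr=6 reg=5
step 7: T0 CAS ⇒ ok; ctr=7 reg=6
step 8: T0 LOAD ⇒ load; ctr=7 reg=7
step 9: T1 LOAD ⇒ load; ctr=7 reg=7
step 10: T0 CAS ⇒ ok; ctr=8 reg=7
step 11: T2 CAS ⇒ retry; ctr=8 reg=6
step 12: T2 LOAD ⇒ load; ctr=8 reg=8
step 13: T1 CAS ⇒ retry; ctr=8 reg=7
step 14: T2 CAS ⇒ ok; ctr=9 reg=8
step 15: T1 LOAD ⇒ load; ctr=9 reg=9
step 16: T1 CAS ⇒ ok; ctr=10 reg=9

T1 = (1, 1)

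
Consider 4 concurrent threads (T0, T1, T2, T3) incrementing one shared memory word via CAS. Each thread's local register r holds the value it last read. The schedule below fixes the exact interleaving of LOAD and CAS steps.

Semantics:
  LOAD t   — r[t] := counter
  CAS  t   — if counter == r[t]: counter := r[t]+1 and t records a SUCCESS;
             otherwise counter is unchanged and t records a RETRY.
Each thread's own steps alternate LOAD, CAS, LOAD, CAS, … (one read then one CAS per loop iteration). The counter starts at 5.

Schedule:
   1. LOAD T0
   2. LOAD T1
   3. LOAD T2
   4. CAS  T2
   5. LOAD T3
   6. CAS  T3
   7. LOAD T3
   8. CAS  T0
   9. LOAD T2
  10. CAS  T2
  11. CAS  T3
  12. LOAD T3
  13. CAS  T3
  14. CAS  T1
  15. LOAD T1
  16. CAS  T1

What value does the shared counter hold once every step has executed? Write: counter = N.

   1) LOAD T0:  M=5  r_T0=5
   2) LOAD T1:  M=5  r_T1=5
   3) LOAD T2:  M=5  r_T2=5
   4) CAS  T2:  M=6  r_T2=5 ✓
   5) LOAD T3:  M=6  r_T3=6
   6) CAS  T3:  M=7  r_T3=6 ✓
   7) LOAD T3:  M=7  r_T3=7
   8) CAS  T0:  M=7  r_T0=5 ✗
   9) LOAD T2:  M=7  r_T2=7
  10) CAS  T2:  M=8  r_T2=7 ✓
  11) CAS  T3:  M=8  r_T3=7 ✗
  12) LOAD T3:  M=8  r_T3=8
  13) CAS  T3:  M=9  r_T3=8 ✓
  14) CAS  T1:  M=9  r_T1=5 ✗
  15) LOAD T1:  M=9  r_T1=9
  16) CAS  T1:  M=10  r_T1=9 ✓

counter = 10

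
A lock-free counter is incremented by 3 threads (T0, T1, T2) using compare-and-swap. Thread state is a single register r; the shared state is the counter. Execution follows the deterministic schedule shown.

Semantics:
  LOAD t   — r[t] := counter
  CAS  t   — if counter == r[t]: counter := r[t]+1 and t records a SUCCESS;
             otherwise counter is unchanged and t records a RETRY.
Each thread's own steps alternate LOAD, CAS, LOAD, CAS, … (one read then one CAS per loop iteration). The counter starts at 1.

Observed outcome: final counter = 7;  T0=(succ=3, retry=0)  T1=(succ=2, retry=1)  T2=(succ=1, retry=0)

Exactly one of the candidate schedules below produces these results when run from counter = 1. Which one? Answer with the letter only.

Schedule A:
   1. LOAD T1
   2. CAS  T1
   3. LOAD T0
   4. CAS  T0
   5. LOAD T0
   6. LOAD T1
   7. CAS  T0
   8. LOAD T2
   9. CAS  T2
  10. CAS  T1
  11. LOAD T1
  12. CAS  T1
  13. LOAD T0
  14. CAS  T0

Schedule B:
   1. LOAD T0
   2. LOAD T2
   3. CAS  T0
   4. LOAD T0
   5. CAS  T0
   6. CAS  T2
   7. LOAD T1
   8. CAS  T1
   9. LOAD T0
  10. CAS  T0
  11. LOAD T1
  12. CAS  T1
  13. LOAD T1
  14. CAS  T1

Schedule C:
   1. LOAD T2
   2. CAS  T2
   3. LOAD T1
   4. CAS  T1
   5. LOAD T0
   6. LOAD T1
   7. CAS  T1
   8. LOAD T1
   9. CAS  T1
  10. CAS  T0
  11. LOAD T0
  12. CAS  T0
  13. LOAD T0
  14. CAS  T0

Run A:
1. LOAD T1 → mem=1 r[T1]=1 [LOAD]
2. CAS T1 → mem=2 r[T1]=1 [OK]
3. LOAD T0 → mem=2 r[T0]=2 [LOAD]
4. CAS T0 → mem=3 r[T0]=2 [OK]
5. LOAD T0 → mem=3 r[T0]=3 [LOAD]
6. LOAD T1 → mem=3 r[T1]=3 [LOAD]
7. CAS T0 → mem=4 r[T0]=3 [OK]
8. LOAD T2 → mem=4 r[T2]=4 [LOAD]
9. CAS T2 → mem=5 r[T2]=4 [OK]
10. CAS T1 → mem=5 r[T1]=3 [RETRY]
11. LOAD T1 → mem=5 r[T1]=5 [LOAD]
12. CAS T1 → mem=6 r[T1]=5 [OK]
13. LOAD T0 → mem=6 r[T0]=6 [LOAD]
14. CAS T0 → mem=7 r[T0]=6 [OK]

A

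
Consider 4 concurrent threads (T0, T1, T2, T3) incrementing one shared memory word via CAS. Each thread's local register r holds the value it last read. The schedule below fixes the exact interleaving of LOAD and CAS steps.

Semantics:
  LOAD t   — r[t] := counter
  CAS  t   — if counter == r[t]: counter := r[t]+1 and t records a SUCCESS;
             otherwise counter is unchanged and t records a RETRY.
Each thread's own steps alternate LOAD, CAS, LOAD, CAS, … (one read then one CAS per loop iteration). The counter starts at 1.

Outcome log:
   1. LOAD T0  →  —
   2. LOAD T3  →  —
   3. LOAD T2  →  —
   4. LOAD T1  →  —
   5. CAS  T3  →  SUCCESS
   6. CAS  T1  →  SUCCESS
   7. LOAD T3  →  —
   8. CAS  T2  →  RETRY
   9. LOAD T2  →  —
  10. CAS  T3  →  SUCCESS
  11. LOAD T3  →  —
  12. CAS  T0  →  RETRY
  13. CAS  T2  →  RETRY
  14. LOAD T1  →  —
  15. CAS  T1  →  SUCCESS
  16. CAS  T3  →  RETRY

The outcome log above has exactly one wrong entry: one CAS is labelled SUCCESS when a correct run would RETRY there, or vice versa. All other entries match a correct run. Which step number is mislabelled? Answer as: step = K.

Reference trace:
   1) LOAD T0:  M=1  r_T0=1
   2) LOAD T3:  M=1  r_T3=1
   3) LOAD T2:  M=1  r_T2=1
   4) LOAD T1:  M=1  r_T1=1
   5) CAS  T3:  M=2  r_T3=1 ✓
   6) CAS  T1:  M=2  r_T1=1 ✗
   7) LOAD T3:  M=2  r_T3=2
   8) CAS  T2:  M=2  r_T2=1 ✗
   9) LOAD T2:  M=2  r_T2=2
  10) CAS  T3:  M=3  r_T3=2 ✓
  11) LOAD T3:  M=3  r_T3=3
  12) CAS  T0:  M=3  r_T0=1 ✗
  13) CAS  T2:  M=3  r_T2=2 ✗
  14) LOAD T1:  M=3  r_T1=3
  15) CAS  T1:  M=4  r_T1=3 ✓
  16) CAS  T3:  M=4  r_T3=3 ✗
Flip is step 6.

step = 6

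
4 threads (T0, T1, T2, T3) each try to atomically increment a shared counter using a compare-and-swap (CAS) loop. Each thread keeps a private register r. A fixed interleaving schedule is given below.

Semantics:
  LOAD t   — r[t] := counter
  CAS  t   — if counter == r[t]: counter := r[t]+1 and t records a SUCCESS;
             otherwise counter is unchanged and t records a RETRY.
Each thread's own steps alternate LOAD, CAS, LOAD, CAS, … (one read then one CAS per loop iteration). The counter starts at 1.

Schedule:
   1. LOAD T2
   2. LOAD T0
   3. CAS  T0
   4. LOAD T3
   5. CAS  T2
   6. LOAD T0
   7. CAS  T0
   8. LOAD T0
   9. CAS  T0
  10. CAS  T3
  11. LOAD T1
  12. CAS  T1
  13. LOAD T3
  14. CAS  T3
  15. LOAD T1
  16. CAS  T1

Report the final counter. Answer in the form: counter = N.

1. LOAD T2 → mem=1 r[T2]=1 [LOAD]
2. LOAD T0 → mem=1 r[T0]=1 [LOAD]
3. CAS T0 → mem=2 r[T0]=1 [OK]
4. LOAD T3 → mem=2 r[T3]=2 [LOAD]
5. CAS T2 → mem=2 r[T2]=1 [RETRY]
6. LOAD T0 → mem=2 r[T0]=2 [LOAD]
7. CAS T0 → mem=3 r[T0]=2 [OK]
8. LOAD T0 → mem=3 r[T0]=3 [LOAD]
9. CAS T0 → mem=4 r[T0]=3 [OK]
10. CAS T3 → mem=4 r[T3]=2 [RETRY]
11. LOAD T1 → mem=4 r[T1]=4 [LOAD]
12. CAS T1 → mem=5 r[T1]=4 [OK]
13. LOAD T3 → mem=5 r[T3]=5 [LOAD]
14. CAS T3 → mem=6 r[T3]=5 [OK]
15. LOAD T1 → mem=6 r[T1]=6 [LOAD]
16. CAS T1 → mem=7 r[T1]=6 [OK]

counter = 7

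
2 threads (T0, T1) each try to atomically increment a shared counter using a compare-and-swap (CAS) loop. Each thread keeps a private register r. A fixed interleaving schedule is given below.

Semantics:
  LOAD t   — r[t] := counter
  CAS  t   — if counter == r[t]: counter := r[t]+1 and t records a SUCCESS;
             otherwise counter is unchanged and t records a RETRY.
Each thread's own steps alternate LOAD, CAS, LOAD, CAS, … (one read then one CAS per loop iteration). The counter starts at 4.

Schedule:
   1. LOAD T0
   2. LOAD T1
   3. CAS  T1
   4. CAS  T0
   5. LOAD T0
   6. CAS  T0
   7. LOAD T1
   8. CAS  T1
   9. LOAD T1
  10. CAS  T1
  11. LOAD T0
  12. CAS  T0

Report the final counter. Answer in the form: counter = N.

counter = 9

   1) LOAD T0:  M=4  r_T0=4
   2) LOAD T1:  M=4  r_T1=4
   3) CAS  T1:  M=5  r_T1=4 ✓
   4) CAS  T0:  M=5  r_T0=4 ✗
   5) LOAD T0:  M=5  r_T0=5
   6) CAS  T0:  M=6  r_T0=5 ✓
   7) LOAD T1:  M=6  r_T1=6
   8) CAS  T1:  M=7  r_T1=6 ✓
   9) LOAD T1:  M=7  r_T1=7
  10) CAS  T1:  M=8  r_T1=7 ✓
  11) LOAD T0:  M=8  r_T0=8
  12) CAS  T0:  M=9  r_T0=8 ✓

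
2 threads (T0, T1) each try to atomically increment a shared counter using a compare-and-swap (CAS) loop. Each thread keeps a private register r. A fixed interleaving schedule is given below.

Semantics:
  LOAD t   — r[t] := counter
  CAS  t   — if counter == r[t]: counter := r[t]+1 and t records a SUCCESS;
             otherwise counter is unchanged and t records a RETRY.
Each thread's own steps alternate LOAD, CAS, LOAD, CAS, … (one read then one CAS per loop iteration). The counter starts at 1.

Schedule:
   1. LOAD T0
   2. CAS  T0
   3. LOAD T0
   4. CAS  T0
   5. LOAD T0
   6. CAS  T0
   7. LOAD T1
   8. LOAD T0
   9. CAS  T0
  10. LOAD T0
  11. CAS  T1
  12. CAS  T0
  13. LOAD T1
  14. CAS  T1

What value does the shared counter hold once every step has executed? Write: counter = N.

counter = 7

step 1: T0 LOAD ⇒ load; ctr=1 reg=1
step 2: T0 CAS ⇒ ok; ctr=2 reg=1
step 3: T0 LOAD ⇒ load; ctr=2 reg=2
step 4: T0 CAS ⇒ ok; ctr=3 reg=2
step 5: T0 LOAD ⇒ load; ctr=3 reg=3
step 6: T0 CAS ⇒ ok; ctr=4 reg=3
step 7: T1 LOAD ⇒ load; ctr=4 reg=4
step 8: T0 LOAD ⇒ load; ctr=4 reg=4
step 9: T0 CAS ⇒ ok; ctr=5 reg=4
step 10: T0 LOAD ⇒ load; ctr=5 reg=5
step 11: T1 CAS ⇒ retry; ctr=5 reg=4
step 12: T0 CAS ⇒ ok; ctr=6 reg=5
step 13: T1 LOAD ⇒ load; ctr=6 reg=6
step 14: T1 CAS ⇒ ok; ctr=7 reg=6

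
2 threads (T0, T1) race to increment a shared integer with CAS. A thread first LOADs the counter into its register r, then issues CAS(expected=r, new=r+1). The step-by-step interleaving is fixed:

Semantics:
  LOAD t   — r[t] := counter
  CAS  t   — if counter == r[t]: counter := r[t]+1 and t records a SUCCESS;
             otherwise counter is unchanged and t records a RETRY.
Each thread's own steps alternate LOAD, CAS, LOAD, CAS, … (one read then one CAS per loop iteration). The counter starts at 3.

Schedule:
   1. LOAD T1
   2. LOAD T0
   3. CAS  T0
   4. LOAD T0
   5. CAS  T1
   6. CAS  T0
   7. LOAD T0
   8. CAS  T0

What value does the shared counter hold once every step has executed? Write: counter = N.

step 1: T1 LOAD ⇒ load; ctr=3 reg=3
step 2: T0 LOAD ⇒ load; ctr=3 reg=3
step 3: T0 CAS ⇒ ok; ctr=4 reg=3
step 4: T0 LOAD ⇒ load; ctr=4 reg=4
step 5: T1 CAS ⇒ retry; ctr=4 reg=3
step 6: T0 CAS ⇒ ok; ctr=5 reg=4
step 7: T0 LOAD ⇒ load; ctr=5 reg=5
step 8: T0 CAS ⇒ ok; ctr=6 reg=5

counter = 6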